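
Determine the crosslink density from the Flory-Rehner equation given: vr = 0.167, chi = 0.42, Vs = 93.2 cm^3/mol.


ln(1 - vr) = ln(1 - 0.167) = -0.1827
Numerator = -((-0.1827) + 0.167 + 0.42 * 0.167^2) = 0.0040
Denominator = 93.2 * (0.167^(1/3) - 0.167/2) = 43.5419
nu = 0.0040 / 43.5419 = 9.2055e-05 mol/cm^3

9.2055e-05 mol/cm^3


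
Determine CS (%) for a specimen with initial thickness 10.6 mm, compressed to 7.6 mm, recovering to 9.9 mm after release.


CS = (t0 - recovered) / (t0 - ts) * 100
= (10.6 - 9.9) / (10.6 - 7.6) * 100
= 0.7 / 3.0 * 100
= 23.3%

23.3%


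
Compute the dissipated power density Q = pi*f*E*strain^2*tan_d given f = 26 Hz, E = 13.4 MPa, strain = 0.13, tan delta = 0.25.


Q = pi * f * E * strain^2 * tan_d
= pi * 26 * 13.4 * 0.13^2 * 0.25
= pi * 26 * 13.4 * 0.0169 * 0.25
= 4.6244

Q = 4.6244


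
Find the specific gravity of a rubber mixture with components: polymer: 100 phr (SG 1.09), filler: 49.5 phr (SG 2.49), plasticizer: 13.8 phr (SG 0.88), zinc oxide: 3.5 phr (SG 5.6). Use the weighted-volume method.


Sum of weights = 166.8
Volume contributions:
  polymer: 100/1.09 = 91.7431
  filler: 49.5/2.49 = 19.8795
  plasticizer: 13.8/0.88 = 15.6818
  zinc oxide: 3.5/5.6 = 0.6250
Sum of volumes = 127.9295
SG = 166.8 / 127.9295 = 1.304

SG = 1.304


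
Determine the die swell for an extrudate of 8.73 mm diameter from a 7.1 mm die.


Die swell ratio = D_extrudate / D_die
= 8.73 / 7.1
= 1.23

Die swell = 1.23


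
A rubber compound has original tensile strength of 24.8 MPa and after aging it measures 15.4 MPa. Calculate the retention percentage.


Retention = aged / original * 100
= 15.4 / 24.8 * 100
= 62.1%

62.1%


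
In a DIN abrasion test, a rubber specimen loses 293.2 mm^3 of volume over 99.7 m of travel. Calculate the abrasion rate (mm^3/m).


Rate = volume_loss / distance
= 293.2 / 99.7
= 2.941 mm^3/m

2.941 mm^3/m


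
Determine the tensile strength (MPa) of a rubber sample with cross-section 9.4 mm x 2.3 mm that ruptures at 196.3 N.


Area = width * thickness = 9.4 * 2.3 = 21.62 mm^2
TS = force / area = 196.3 / 21.62 = 9.08 MPa

9.08 MPa


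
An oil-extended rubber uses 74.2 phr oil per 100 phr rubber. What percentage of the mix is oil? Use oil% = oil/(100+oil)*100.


Oil % = oil / (100 + oil) * 100
= 74.2 / (100 + 74.2) * 100
= 74.2 / 174.2 * 100
= 42.59%

42.59%


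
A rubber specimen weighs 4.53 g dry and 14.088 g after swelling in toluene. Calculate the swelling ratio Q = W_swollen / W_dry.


Q = W_swollen / W_dry
Q = 14.088 / 4.53
Q = 3.11

Q = 3.11


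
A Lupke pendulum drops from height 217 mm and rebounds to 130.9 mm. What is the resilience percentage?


Resilience = h_rebound / h_drop * 100
= 130.9 / 217 * 100
= 60.3%

60.3%


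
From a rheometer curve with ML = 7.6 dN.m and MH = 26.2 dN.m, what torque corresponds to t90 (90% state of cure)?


M90 = ML + 0.9 * (MH - ML)
M90 = 7.6 + 0.9 * (26.2 - 7.6)
M90 = 7.6 + 0.9 * 18.6
M90 = 24.34 dN.m

24.34 dN.m


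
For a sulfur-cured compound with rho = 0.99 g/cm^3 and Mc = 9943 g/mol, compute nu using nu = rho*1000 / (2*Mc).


nu = rho * 1000 / (2 * Mc)
nu = 0.99 * 1000 / (2 * 9943)
nu = 990.0 / 19886
nu = 0.0498 mol/L

0.0498 mol/L


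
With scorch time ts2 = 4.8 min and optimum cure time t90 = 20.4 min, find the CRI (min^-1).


CRI = 100 / (t90 - ts2)
= 100 / (20.4 - 4.8)
= 100 / 15.6
= 6.41 min^-1

6.41 min^-1


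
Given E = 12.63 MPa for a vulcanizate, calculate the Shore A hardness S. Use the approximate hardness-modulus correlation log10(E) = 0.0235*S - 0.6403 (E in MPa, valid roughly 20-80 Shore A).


log10(E) = 0.0235*S - 0.6403  =>  S = (log10(E) + 0.6403) / 0.0235
log10(12.63) = 1.101403
S = (1.101403 + 0.6403) / 0.0235 = 1.741703 / 0.0235
S = 74.1

Shore A = 74.1


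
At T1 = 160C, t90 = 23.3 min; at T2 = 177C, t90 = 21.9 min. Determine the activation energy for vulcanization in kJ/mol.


T1 = 433.15 K, T2 = 450.15 K
1/T1 - 1/T2 = 8.7187e-05
ln(t1/t2) = ln(23.3/21.9) = 0.0620
Ea = 8.314 * 0.0620 / 8.7187e-05 = 5909.0166 J/mol
Ea = 5.91 kJ/mol

5.91 kJ/mol


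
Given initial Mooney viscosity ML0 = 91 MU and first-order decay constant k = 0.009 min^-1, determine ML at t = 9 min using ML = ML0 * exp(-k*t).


ML = ML0 * exp(-k * t)
ML = 91 * exp(-0.009 * 9)
ML = 91 * 0.9222
ML = 83.92 MU

83.92 MU


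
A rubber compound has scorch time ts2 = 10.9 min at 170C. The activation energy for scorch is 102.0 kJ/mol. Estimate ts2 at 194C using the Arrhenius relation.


Convert temperatures: T1 = 170 + 273.15 = 443.15 K, T2 = 194 + 273.15 = 467.15 K
ts2_new = 10.9 * exp(102000 / 8.314 * (1/467.15 - 1/443.15))
1/T2 - 1/T1 = -1.1593e-04
ts2_new = 2.63 min

2.63 min


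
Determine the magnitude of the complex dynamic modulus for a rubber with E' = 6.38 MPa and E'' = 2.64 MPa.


|E*| = sqrt(E'^2 + E''^2)
= sqrt(6.38^2 + 2.64^2)
= sqrt(40.7044 + 6.9696)
= 6.905 MPa

6.905 MPa


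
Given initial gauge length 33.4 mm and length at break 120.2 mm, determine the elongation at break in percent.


Elongation = (Lf - L0) / L0 * 100
= (120.2 - 33.4) / 33.4 * 100
= 86.8 / 33.4 * 100
= 259.9%

259.9%


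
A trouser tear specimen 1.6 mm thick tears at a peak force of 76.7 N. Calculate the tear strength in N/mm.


Tear strength = force / thickness
= 76.7 / 1.6
= 47.94 N/mm

47.94 N/mm


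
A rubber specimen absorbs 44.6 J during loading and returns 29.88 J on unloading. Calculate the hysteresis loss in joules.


Hysteresis loss = loading - unloading
= 44.6 - 29.88
= 14.72 J

14.72 J


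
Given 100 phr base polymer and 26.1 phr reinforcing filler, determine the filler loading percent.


Filler % = filler / (rubber + filler) * 100
= 26.1 / (100 + 26.1) * 100
= 26.1 / 126.1 * 100
= 20.7%

20.7%


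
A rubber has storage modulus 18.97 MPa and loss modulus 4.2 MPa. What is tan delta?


tan delta = E'' / E'
= 4.2 / 18.97
= 0.2214

tan delta = 0.2214


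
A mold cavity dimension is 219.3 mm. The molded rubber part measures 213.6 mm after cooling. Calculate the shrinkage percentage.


Shrinkage = (mold - part) / mold * 100
= (219.3 - 213.6) / 219.3 * 100
= 5.7 / 219.3 * 100
= 2.6%

2.6%


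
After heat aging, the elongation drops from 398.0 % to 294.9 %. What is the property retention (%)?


Retention = aged / original * 100
= 294.9 / 398.0 * 100
= 74.1%

74.1%


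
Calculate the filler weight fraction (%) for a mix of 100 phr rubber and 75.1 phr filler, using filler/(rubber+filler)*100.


Filler % = filler / (rubber + filler) * 100
= 75.1 / (100 + 75.1) * 100
= 75.1 / 175.1 * 100
= 42.89%

42.89%


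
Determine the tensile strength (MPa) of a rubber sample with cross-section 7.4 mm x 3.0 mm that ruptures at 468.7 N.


Area = width * thickness = 7.4 * 3.0 = 22.2 mm^2
TS = force / area = 468.7 / 22.2 = 21.11 MPa

21.11 MPa


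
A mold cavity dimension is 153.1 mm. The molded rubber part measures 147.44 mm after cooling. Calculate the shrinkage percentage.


Shrinkage = (mold - part) / mold * 100
= (153.1 - 147.44) / 153.1 * 100
= 5.66 / 153.1 * 100
= 3.7%

3.7%


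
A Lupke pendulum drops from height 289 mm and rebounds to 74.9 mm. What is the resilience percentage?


Resilience = h_rebound / h_drop * 100
= 74.9 / 289 * 100
= 25.9%

25.9%


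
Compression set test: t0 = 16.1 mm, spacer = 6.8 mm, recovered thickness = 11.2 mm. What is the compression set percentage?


CS = (t0 - recovered) / (t0 - ts) * 100
= (16.1 - 11.2) / (16.1 - 6.8) * 100
= 4.9 / 9.3 * 100
= 52.7%

52.7%


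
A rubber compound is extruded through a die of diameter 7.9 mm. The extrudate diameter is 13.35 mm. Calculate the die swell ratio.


Die swell ratio = D_extrudate / D_die
= 13.35 / 7.9
= 1.69

Die swell = 1.69


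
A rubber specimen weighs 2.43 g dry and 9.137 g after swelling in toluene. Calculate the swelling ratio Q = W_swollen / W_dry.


Q = W_swollen / W_dry
Q = 9.137 / 2.43
Q = 3.76

Q = 3.76


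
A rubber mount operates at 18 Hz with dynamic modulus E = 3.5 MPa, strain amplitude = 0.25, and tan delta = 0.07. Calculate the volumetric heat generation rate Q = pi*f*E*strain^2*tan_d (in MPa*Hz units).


Q = pi * f * E * strain^2 * tan_d
= pi * 18 * 3.5 * 0.25^2 * 0.07
= pi * 18 * 3.5 * 0.0625 * 0.07
= 0.8659

Q = 0.8659


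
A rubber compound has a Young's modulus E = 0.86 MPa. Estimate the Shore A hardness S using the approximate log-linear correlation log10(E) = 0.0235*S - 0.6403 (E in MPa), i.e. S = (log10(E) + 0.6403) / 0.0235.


log10(E) = 0.0235*S - 0.6403  =>  S = (log10(E) + 0.6403) / 0.0235
log10(0.86) = -0.065502
S = (-0.065502 + 0.6403) / 0.0235 = 0.574798 / 0.0235
S = 24.5

Shore A = 24.5


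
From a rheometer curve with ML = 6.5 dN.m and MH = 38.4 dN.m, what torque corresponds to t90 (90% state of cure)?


M90 = ML + 0.9 * (MH - ML)
M90 = 6.5 + 0.9 * (38.4 - 6.5)
M90 = 6.5 + 0.9 * 31.9
M90 = 35.21 dN.m

35.21 dN.m


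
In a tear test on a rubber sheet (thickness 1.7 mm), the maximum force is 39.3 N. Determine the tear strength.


Tear strength = force / thickness
= 39.3 / 1.7
= 23.12 N/mm

23.12 N/mm


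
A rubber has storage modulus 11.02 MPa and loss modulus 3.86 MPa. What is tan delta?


tan delta = E'' / E'
= 3.86 / 11.02
= 0.3503

tan delta = 0.3503


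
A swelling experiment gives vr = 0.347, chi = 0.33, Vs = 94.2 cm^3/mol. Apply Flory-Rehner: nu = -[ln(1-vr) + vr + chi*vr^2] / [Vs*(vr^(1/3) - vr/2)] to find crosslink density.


ln(1 - vr) = ln(1 - 0.347) = -0.4262
Numerator = -((-0.4262) + 0.347 + 0.33 * 0.347^2) = 0.0394
Denominator = 94.2 * (0.347^(1/3) - 0.347/2) = 49.8516
nu = 0.0394 / 49.8516 = 7.9121e-04 mol/cm^3

7.9121e-04 mol/cm^3


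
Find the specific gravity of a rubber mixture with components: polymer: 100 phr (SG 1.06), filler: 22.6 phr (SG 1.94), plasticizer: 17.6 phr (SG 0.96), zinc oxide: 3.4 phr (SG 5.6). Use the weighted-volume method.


Sum of weights = 143.6
Volume contributions:
  polymer: 100/1.06 = 94.3396
  filler: 22.6/1.94 = 11.6495
  plasticizer: 17.6/0.96 = 18.3333
  zinc oxide: 3.4/5.6 = 0.6071
Sum of volumes = 124.9296
SG = 143.6 / 124.9296 = 1.149

SG = 1.149


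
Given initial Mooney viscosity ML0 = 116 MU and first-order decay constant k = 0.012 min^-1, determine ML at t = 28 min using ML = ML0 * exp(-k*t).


ML = ML0 * exp(-k * t)
ML = 116 * exp(-0.012 * 28)
ML = 116 * 0.7146
ML = 82.9 MU

82.9 MU


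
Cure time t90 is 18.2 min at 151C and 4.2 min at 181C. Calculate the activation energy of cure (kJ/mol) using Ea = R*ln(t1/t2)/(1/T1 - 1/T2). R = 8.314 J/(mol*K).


T1 = 424.15 K, T2 = 454.15 K
1/T1 - 1/T2 = 1.5574e-04
ln(t1/t2) = ln(18.2/4.2) = 1.4663
Ea = 8.314 * 1.4663 / 1.5574e-04 = 78278.2970 J/mol
Ea = 78.28 kJ/mol

78.28 kJ/mol


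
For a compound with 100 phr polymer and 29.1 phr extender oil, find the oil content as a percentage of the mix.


Oil % = oil / (100 + oil) * 100
= 29.1 / (100 + 29.1) * 100
= 29.1 / 129.1 * 100
= 22.54%

22.54%


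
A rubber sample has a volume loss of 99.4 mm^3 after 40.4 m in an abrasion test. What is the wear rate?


Rate = volume_loss / distance
= 99.4 / 40.4
= 2.46 mm^3/m

2.46 mm^3/m


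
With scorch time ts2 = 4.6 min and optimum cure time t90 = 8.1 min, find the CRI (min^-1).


CRI = 100 / (t90 - ts2)
= 100 / (8.1 - 4.6)
= 100 / 3.5
= 28.57 min^-1

28.57 min^-1


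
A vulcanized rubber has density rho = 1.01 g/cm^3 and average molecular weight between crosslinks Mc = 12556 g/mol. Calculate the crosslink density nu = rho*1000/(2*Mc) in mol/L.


nu = rho * 1000 / (2 * Mc)
nu = 1.01 * 1000 / (2 * 12556)
nu = 1010.0 / 25112
nu = 0.0402 mol/L

0.0402 mol/L


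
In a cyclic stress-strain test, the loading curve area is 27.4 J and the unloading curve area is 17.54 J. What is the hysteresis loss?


Hysteresis loss = loading - unloading
= 27.4 - 17.54
= 9.86 J

9.86 J


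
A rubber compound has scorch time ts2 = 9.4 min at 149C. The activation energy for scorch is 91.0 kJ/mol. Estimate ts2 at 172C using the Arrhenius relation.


Convert temperatures: T1 = 149 + 273.15 = 422.15 K, T2 = 172 + 273.15 = 445.15 K
ts2_new = 9.4 * exp(91000 / 8.314 * (1/445.15 - 1/422.15))
1/T2 - 1/T1 = -1.2239e-04
ts2_new = 2.46 min

2.46 min


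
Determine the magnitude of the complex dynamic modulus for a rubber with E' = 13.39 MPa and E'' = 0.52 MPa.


|E*| = sqrt(E'^2 + E''^2)
= sqrt(13.39^2 + 0.52^2)
= sqrt(179.2921 + 0.2704)
= 13.4 MPa

13.4 MPa


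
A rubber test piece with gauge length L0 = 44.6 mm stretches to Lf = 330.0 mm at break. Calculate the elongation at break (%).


Elongation = (Lf - L0) / L0 * 100
= (330.0 - 44.6) / 44.6 * 100
= 285.4 / 44.6 * 100
= 639.9%

639.9%


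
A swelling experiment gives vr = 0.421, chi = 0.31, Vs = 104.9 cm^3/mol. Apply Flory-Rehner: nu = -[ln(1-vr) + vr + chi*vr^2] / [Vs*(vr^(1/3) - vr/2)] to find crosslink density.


ln(1 - vr) = ln(1 - 0.421) = -0.5465
Numerator = -((-0.5465) + 0.421 + 0.31 * 0.421^2) = 0.0705
Denominator = 104.9 * (0.421^(1/3) - 0.421/2) = 56.5391
nu = 0.0705 / 56.5391 = 0.0012 mol/cm^3

0.0012 mol/cm^3


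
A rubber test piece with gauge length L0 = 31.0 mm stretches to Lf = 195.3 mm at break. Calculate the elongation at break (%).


Elongation = (Lf - L0) / L0 * 100
= (195.3 - 31.0) / 31.0 * 100
= 164.3 / 31.0 * 100
= 530.0%

530.0%


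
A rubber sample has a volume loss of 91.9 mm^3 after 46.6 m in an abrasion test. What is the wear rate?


Rate = volume_loss / distance
= 91.9 / 46.6
= 1.972 mm^3/m

1.972 mm^3/m


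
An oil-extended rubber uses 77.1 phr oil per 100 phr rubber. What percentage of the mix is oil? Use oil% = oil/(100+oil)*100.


Oil % = oil / (100 + oil) * 100
= 77.1 / (100 + 77.1) * 100
= 77.1 / 177.1 * 100
= 43.53%

43.53%


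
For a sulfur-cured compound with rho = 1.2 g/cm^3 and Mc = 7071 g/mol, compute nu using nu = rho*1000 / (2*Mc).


nu = rho * 1000 / (2 * Mc)
nu = 1.2 * 1000 / (2 * 7071)
nu = 1200.0 / 14142
nu = 0.0849 mol/L

0.0849 mol/L


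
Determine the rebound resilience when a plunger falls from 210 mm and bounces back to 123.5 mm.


Resilience = h_rebound / h_drop * 100
= 123.5 / 210 * 100
= 58.8%

58.8%


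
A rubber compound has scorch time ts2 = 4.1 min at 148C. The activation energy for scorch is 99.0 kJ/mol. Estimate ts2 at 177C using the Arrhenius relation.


Convert temperatures: T1 = 148 + 273.15 = 421.15 K, T2 = 177 + 273.15 = 450.15 K
ts2_new = 4.1 * exp(99000 / 8.314 * (1/450.15 - 1/421.15))
1/T2 - 1/T1 = -1.5297e-04
ts2_new = 0.66 min

0.66 min


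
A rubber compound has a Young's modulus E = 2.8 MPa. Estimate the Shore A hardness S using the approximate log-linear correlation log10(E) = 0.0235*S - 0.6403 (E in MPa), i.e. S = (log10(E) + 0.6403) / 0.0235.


log10(E) = 0.0235*S - 0.6403  =>  S = (log10(E) + 0.6403) / 0.0235
log10(2.8) = 0.447158
S = (0.447158 + 0.6403) / 0.0235 = 1.087458 / 0.0235
S = 46.3

Shore A = 46.3


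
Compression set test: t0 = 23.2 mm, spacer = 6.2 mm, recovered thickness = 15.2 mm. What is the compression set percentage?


CS = (t0 - recovered) / (t0 - ts) * 100
= (23.2 - 15.2) / (23.2 - 6.2) * 100
= 8.0 / 17.0 * 100
= 47.1%

47.1%


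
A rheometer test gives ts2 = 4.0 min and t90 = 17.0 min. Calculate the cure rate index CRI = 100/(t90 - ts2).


CRI = 100 / (t90 - ts2)
= 100 / (17.0 - 4.0)
= 100 / 13.0
= 7.69 min^-1

7.69 min^-1


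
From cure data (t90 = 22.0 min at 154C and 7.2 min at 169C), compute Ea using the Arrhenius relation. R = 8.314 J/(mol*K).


T1 = 427.15 K, T2 = 442.15 K
1/T1 - 1/T2 = 7.9422e-05
ln(t1/t2) = ln(22.0/7.2) = 1.1170
Ea = 8.314 * 1.1170 / 7.9422e-05 = 116924.8918 J/mol
Ea = 116.92 kJ/mol

116.92 kJ/mol


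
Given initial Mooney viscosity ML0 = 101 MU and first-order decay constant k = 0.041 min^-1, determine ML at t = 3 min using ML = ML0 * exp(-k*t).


ML = ML0 * exp(-k * t)
ML = 101 * exp(-0.041 * 3)
ML = 101 * 0.8843
ML = 89.31 MU

89.31 MU


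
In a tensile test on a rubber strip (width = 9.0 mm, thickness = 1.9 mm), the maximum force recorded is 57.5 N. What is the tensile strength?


Area = width * thickness = 9.0 * 1.9 = 17.1 mm^2
TS = force / area = 57.5 / 17.1 = 3.36 MPa

3.36 MPa


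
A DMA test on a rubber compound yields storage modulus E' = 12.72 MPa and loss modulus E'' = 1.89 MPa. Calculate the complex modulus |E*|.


|E*| = sqrt(E'^2 + E''^2)
= sqrt(12.72^2 + 1.89^2)
= sqrt(161.7984 + 3.5721)
= 12.86 MPa

12.86 MPa


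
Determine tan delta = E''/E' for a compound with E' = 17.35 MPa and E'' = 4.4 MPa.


tan delta = E'' / E'
= 4.4 / 17.35
= 0.2536

tan delta = 0.2536


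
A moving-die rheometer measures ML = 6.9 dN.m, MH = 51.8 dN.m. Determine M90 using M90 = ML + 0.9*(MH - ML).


M90 = ML + 0.9 * (MH - ML)
M90 = 6.9 + 0.9 * (51.8 - 6.9)
M90 = 6.9 + 0.9 * 44.9
M90 = 47.31 dN.m

47.31 dN.m


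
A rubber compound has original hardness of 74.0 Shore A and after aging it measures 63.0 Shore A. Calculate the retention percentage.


Retention = aged / original * 100
= 63.0 / 74.0 * 100
= 85.1%

85.1%


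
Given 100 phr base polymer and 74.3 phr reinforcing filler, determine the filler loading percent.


Filler % = filler / (rubber + filler) * 100
= 74.3 / (100 + 74.3) * 100
= 74.3 / 174.3 * 100
= 42.63%

42.63%


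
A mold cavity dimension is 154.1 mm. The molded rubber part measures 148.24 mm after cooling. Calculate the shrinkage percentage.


Shrinkage = (mold - part) / mold * 100
= (154.1 - 148.24) / 154.1 * 100
= 5.86 / 154.1 * 100
= 3.8%

3.8%


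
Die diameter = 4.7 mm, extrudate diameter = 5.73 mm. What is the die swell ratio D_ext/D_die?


Die swell ratio = D_extrudate / D_die
= 5.73 / 4.7
= 1.219

Die swell = 1.219


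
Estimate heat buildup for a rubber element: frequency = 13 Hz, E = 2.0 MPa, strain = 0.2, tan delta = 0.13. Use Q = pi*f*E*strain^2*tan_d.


Q = pi * f * E * strain^2 * tan_d
= pi * 13 * 2.0 * 0.2^2 * 0.13
= pi * 13 * 2.0 * 0.0400 * 0.13
= 0.4247

Q = 0.4247


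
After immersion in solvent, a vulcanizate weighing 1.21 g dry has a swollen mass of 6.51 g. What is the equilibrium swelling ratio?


Q = W_swollen / W_dry
Q = 6.51 / 1.21
Q = 5.38

Q = 5.38


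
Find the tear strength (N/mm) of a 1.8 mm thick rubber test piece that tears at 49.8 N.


Tear strength = force / thickness
= 49.8 / 1.8
= 27.67 N/mm

27.67 N/mm


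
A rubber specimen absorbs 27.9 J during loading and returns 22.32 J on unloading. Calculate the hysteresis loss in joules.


Hysteresis loss = loading - unloading
= 27.9 - 22.32
= 5.58 J

5.58 J


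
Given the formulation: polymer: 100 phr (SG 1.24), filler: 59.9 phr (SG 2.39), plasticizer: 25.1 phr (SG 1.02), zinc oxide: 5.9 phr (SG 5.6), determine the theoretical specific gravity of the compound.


Sum of weights = 190.9
Volume contributions:
  polymer: 100/1.24 = 80.6452
  filler: 59.9/2.39 = 25.0628
  plasticizer: 25.1/1.02 = 24.6078
  zinc oxide: 5.9/5.6 = 1.0536
Sum of volumes = 131.3693
SG = 190.9 / 131.3693 = 1.453

SG = 1.453


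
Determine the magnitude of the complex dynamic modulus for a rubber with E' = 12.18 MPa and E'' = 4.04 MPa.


|E*| = sqrt(E'^2 + E''^2)
= sqrt(12.18^2 + 4.04^2)
= sqrt(148.3524 + 16.3216)
= 12.833 MPa

12.833 MPa


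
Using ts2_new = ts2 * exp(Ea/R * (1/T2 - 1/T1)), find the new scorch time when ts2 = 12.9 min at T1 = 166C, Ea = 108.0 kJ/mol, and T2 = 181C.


Convert temperatures: T1 = 166 + 273.15 = 439.15 K, T2 = 181 + 273.15 = 454.15 K
ts2_new = 12.9 * exp(108000 / 8.314 * (1/454.15 - 1/439.15))
1/T2 - 1/T1 = -7.5211e-05
ts2_new = 4.86 min

4.86 min


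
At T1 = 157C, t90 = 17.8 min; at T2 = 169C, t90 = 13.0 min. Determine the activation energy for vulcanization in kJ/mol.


T1 = 430.15 K, T2 = 442.15 K
1/T1 - 1/T2 = 6.3095e-05
ln(t1/t2) = ln(17.8/13.0) = 0.3142
Ea = 8.314 * 0.3142 / 6.3095e-05 = 41408.7741 J/mol
Ea = 41.41 kJ/mol

41.41 kJ/mol


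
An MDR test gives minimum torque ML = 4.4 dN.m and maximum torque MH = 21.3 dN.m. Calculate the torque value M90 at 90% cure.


M90 = ML + 0.9 * (MH - ML)
M90 = 4.4 + 0.9 * (21.3 - 4.4)
M90 = 4.4 + 0.9 * 16.9
M90 = 19.61 dN.m

19.61 dN.m


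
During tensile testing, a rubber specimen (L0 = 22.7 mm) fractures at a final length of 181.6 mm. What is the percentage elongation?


Elongation = (Lf - L0) / L0 * 100
= (181.6 - 22.7) / 22.7 * 100
= 158.9 / 22.7 * 100
= 700.0%

700.0%


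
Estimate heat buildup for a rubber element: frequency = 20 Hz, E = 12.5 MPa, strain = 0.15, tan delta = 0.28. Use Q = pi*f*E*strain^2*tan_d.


Q = pi * f * E * strain^2 * tan_d
= pi * 20 * 12.5 * 0.15^2 * 0.28
= pi * 20 * 12.5 * 0.0225 * 0.28
= 4.9480

Q = 4.9480


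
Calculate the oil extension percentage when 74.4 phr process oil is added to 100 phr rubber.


Oil % = oil / (100 + oil) * 100
= 74.4 / (100 + 74.4) * 100
= 74.4 / 174.4 * 100
= 42.66%

42.66%


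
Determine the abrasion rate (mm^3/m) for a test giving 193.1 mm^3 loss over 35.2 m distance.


Rate = volume_loss / distance
= 193.1 / 35.2
= 5.486 mm^3/m

5.486 mm^3/m


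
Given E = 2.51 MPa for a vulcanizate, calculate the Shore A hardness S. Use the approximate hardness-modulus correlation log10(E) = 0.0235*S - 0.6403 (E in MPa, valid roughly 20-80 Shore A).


log10(E) = 0.0235*S - 0.6403  =>  S = (log10(E) + 0.6403) / 0.0235
log10(2.51) = 0.399674
S = (0.399674 + 0.6403) / 0.0235 = 1.039974 / 0.0235
S = 44.3

Shore A = 44.3


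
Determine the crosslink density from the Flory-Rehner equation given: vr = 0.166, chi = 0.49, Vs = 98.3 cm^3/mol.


ln(1 - vr) = ln(1 - 0.166) = -0.1815
Numerator = -((-0.1815) + 0.166 + 0.49 * 0.166^2) = 0.0020
Denominator = 98.3 * (0.166^(1/3) - 0.166/2) = 45.8654
nu = 0.0020 / 45.8654 = 4.4030e-05 mol/cm^3

4.4030e-05 mol/cm^3


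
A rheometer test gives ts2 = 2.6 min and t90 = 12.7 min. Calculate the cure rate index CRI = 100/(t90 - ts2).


CRI = 100 / (t90 - ts2)
= 100 / (12.7 - 2.6)
= 100 / 10.1
= 9.9 min^-1

9.9 min^-1


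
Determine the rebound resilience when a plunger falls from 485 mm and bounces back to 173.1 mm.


Resilience = h_rebound / h_drop * 100
= 173.1 / 485 * 100
= 35.7%

35.7%


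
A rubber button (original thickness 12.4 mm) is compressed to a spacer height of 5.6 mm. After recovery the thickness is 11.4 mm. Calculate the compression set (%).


CS = (t0 - recovered) / (t0 - ts) * 100
= (12.4 - 11.4) / (12.4 - 5.6) * 100
= 1.0 / 6.8 * 100
= 14.7%

14.7%


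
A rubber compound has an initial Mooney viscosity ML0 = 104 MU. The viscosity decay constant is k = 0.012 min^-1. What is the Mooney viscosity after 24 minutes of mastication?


ML = ML0 * exp(-k * t)
ML = 104 * exp(-0.012 * 24)
ML = 104 * 0.7498
ML = 77.98 MU

77.98 MU


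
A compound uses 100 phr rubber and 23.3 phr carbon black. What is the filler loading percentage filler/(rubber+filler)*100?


Filler % = filler / (rubber + filler) * 100
= 23.3 / (100 + 23.3) * 100
= 23.3 / 123.3 * 100
= 18.9%

18.9%


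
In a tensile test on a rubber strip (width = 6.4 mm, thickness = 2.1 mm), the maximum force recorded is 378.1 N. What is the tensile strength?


Area = width * thickness = 6.4 * 2.1 = 13.44 mm^2
TS = force / area = 378.1 / 13.44 = 28.13 MPa

28.13 MPa


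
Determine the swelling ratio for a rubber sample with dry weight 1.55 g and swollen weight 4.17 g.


Q = W_swollen / W_dry
Q = 4.17 / 1.55
Q = 2.69

Q = 2.69


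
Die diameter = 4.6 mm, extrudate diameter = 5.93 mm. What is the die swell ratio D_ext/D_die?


Die swell ratio = D_extrudate / D_die
= 5.93 / 4.6
= 1.289

Die swell = 1.289


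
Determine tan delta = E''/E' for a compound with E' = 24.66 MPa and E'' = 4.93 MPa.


tan delta = E'' / E'
= 4.93 / 24.66
= 0.1999

tan delta = 0.1999


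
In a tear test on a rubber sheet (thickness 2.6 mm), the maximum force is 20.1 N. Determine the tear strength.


Tear strength = force / thickness
= 20.1 / 2.6
= 7.73 N/mm

7.73 N/mm


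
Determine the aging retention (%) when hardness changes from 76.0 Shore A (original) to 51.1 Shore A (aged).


Retention = aged / original * 100
= 51.1 / 76.0 * 100
= 67.2%

67.2%


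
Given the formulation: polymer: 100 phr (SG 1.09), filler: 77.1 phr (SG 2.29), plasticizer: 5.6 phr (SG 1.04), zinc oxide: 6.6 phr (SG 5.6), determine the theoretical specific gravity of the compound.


Sum of weights = 189.3
Volume contributions:
  polymer: 100/1.09 = 91.7431
  filler: 77.1/2.29 = 33.6681
  plasticizer: 5.6/1.04 = 5.3846
  zinc oxide: 6.6/5.6 = 1.1786
Sum of volumes = 131.9744
SG = 189.3 / 131.9744 = 1.434

SG = 1.434


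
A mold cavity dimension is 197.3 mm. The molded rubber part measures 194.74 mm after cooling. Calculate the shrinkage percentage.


Shrinkage = (mold - part) / mold * 100
= (197.3 - 194.74) / 197.3 * 100
= 2.56 / 197.3 * 100
= 1.3%

1.3%


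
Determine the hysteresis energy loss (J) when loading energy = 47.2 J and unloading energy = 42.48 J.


Hysteresis loss = loading - unloading
= 47.2 - 42.48
= 4.72 J

4.72 J


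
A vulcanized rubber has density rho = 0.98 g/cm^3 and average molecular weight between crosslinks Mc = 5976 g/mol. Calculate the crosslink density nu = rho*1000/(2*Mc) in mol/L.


nu = rho * 1000 / (2 * Mc)
nu = 0.98 * 1000 / (2 * 5976)
nu = 980.0 / 11952
nu = 0.0820 mol/L

0.0820 mol/L


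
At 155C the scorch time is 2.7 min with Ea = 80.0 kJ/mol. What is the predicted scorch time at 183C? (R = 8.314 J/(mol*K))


Convert temperatures: T1 = 155 + 273.15 = 428.15 K, T2 = 183 + 273.15 = 456.15 K
ts2_new = 2.7 * exp(80000 / 8.314 * (1/456.15 - 1/428.15))
1/T2 - 1/T1 = -1.4337e-04
ts2_new = 0.68 min

0.68 min


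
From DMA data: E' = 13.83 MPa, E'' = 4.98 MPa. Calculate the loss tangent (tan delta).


tan delta = E'' / E'
= 4.98 / 13.83
= 0.3601

tan delta = 0.3601


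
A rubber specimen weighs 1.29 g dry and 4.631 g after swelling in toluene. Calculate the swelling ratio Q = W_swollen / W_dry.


Q = W_swollen / W_dry
Q = 4.631 / 1.29
Q = 3.59

Q = 3.59


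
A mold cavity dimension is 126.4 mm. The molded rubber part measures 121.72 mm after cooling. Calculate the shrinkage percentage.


Shrinkage = (mold - part) / mold * 100
= (126.4 - 121.72) / 126.4 * 100
= 4.68 / 126.4 * 100
= 3.7%

3.7%


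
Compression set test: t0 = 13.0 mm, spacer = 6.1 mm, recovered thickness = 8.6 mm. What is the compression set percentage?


CS = (t0 - recovered) / (t0 - ts) * 100
= (13.0 - 8.6) / (13.0 - 6.1) * 100
= 4.4 / 6.9 * 100
= 63.8%

63.8%


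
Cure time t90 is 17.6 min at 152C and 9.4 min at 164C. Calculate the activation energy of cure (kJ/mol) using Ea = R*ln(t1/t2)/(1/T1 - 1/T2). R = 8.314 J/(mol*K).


T1 = 425.15 K, T2 = 437.15 K
1/T1 - 1/T2 = 6.4567e-05
ln(t1/t2) = ln(17.6/9.4) = 0.6272
Ea = 8.314 * 0.6272 / 6.4567e-05 = 80760.6899 J/mol
Ea = 80.76 kJ/mol

80.76 kJ/mol


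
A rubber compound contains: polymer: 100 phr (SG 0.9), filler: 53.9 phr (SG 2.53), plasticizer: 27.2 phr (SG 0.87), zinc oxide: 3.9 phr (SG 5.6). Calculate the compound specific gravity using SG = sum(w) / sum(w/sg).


Sum of weights = 185.0
Volume contributions:
  polymer: 100/0.9 = 111.1111
  filler: 53.9/2.53 = 21.3043
  plasticizer: 27.2/0.87 = 31.2644
  zinc oxide: 3.9/5.6 = 0.6964
Sum of volumes = 164.3763
SG = 185.0 / 164.3763 = 1.125

SG = 1.125


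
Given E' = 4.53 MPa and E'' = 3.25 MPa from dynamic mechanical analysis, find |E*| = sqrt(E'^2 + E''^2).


|E*| = sqrt(E'^2 + E''^2)
= sqrt(4.53^2 + 3.25^2)
= sqrt(20.5209 + 10.5625)
= 5.575 MPa

5.575 MPa


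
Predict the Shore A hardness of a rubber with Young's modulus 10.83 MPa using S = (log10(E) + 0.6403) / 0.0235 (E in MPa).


log10(E) = 0.0235*S - 0.6403  =>  S = (log10(E) + 0.6403) / 0.0235
log10(10.83) = 1.034628
S = (1.034628 + 0.6403) / 0.0235 = 1.674928 / 0.0235
S = 71.3

Shore A = 71.3


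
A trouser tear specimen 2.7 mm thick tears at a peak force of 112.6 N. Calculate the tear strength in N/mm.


Tear strength = force / thickness
= 112.6 / 2.7
= 41.7 N/mm

41.7 N/mm


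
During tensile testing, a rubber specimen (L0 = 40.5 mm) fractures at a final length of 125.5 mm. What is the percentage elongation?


Elongation = (Lf - L0) / L0 * 100
= (125.5 - 40.5) / 40.5 * 100
= 85.0 / 40.5 * 100
= 209.9%

209.9%


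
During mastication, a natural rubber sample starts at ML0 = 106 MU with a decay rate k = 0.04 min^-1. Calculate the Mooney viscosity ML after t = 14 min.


ML = ML0 * exp(-k * t)
ML = 106 * exp(-0.04 * 14)
ML = 106 * 0.5712
ML = 60.55 MU

60.55 MU


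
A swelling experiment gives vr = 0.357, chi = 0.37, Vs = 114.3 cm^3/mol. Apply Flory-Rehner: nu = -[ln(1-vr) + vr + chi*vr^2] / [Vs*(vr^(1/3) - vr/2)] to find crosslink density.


ln(1 - vr) = ln(1 - 0.357) = -0.4416
Numerator = -((-0.4416) + 0.357 + 0.37 * 0.357^2) = 0.0375
Denominator = 114.3 * (0.357^(1/3) - 0.357/2) = 60.6815
nu = 0.0375 / 60.6815 = 6.1723e-04 mol/cm^3

6.1723e-04 mol/cm^3


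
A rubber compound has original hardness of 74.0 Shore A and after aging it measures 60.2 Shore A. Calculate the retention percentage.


Retention = aged / original * 100
= 60.2 / 74.0 * 100
= 81.4%

81.4%


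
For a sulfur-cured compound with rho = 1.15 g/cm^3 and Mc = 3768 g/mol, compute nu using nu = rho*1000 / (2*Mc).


nu = rho * 1000 / (2 * Mc)
nu = 1.15 * 1000 / (2 * 3768)
nu = 1150.0 / 7536
nu = 0.1526 mol/L

0.1526 mol/L


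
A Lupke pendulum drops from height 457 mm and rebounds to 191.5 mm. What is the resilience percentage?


Resilience = h_rebound / h_drop * 100
= 191.5 / 457 * 100
= 41.9%

41.9%


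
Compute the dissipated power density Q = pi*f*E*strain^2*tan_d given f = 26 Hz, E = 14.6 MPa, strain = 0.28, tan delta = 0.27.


Q = pi * f * E * strain^2 * tan_d
= pi * 26 * 14.6 * 0.28^2 * 0.27
= pi * 26 * 14.6 * 0.0784 * 0.27
= 25.2439

Q = 25.2439


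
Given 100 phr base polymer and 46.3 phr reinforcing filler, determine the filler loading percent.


Filler % = filler / (rubber + filler) * 100
= 46.3 / (100 + 46.3) * 100
= 46.3 / 146.3 * 100
= 31.65%

31.65%


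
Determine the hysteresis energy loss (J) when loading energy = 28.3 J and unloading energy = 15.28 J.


Hysteresis loss = loading - unloading
= 28.3 - 15.28
= 13.02 J

13.02 J


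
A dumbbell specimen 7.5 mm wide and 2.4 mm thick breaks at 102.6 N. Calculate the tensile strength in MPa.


Area = width * thickness = 7.5 * 2.4 = 18.0 mm^2
TS = force / area = 102.6 / 18.0 = 5.7 MPa

5.7 MPa


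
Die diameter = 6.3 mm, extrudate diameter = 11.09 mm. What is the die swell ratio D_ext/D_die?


Die swell ratio = D_extrudate / D_die
= 11.09 / 6.3
= 1.76

Die swell = 1.76


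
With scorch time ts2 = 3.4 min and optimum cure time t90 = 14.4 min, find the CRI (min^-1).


CRI = 100 / (t90 - ts2)
= 100 / (14.4 - 3.4)
= 100 / 11.0
= 9.09 min^-1

9.09 min^-1


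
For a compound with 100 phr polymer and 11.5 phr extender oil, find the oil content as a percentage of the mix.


Oil % = oil / (100 + oil) * 100
= 11.5 / (100 + 11.5) * 100
= 11.5 / 111.5 * 100
= 10.31%

10.31%


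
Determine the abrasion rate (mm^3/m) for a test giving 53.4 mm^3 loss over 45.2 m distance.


Rate = volume_loss / distance
= 53.4 / 45.2
= 1.181 mm^3/m

1.181 mm^3/m


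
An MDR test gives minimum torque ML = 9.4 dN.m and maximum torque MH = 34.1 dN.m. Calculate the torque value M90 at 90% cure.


M90 = ML + 0.9 * (MH - ML)
M90 = 9.4 + 0.9 * (34.1 - 9.4)
M90 = 9.4 + 0.9 * 24.7
M90 = 31.63 dN.m

31.63 dN.m


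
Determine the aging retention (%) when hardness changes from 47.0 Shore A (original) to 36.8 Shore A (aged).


Retention = aged / original * 100
= 36.8 / 47.0 * 100
= 78.3%

78.3%


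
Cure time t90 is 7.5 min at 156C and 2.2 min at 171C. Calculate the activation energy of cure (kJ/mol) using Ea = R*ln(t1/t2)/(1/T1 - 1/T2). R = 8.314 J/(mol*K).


T1 = 429.15 K, T2 = 444.15 K
1/T1 - 1/T2 = 7.8696e-05
ln(t1/t2) = ln(7.5/2.2) = 1.2264
Ea = 8.314 * 1.2264 / 7.8696e-05 = 129570.4166 J/mol
Ea = 129.57 kJ/mol

129.57 kJ/mol


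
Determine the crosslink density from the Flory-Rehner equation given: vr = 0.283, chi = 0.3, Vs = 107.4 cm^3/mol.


ln(1 - vr) = ln(1 - 0.283) = -0.3327
Numerator = -((-0.3327) + 0.283 + 0.3 * 0.283^2) = 0.0257
Denominator = 107.4 * (0.283^(1/3) - 0.283/2) = 55.3155
nu = 0.0257 / 55.3155 = 4.6375e-04 mol/cm^3

4.6375e-04 mol/cm^3


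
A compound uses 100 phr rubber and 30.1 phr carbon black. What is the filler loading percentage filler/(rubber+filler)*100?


Filler % = filler / (rubber + filler) * 100
= 30.1 / (100 + 30.1) * 100
= 30.1 / 130.1 * 100
= 23.14%

23.14%


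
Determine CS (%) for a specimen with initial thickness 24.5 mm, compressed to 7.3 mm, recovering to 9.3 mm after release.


CS = (t0 - recovered) / (t0 - ts) * 100
= (24.5 - 9.3) / (24.5 - 7.3) * 100
= 15.2 / 17.2 * 100
= 88.4%

88.4%


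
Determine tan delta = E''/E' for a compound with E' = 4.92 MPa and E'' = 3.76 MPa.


tan delta = E'' / E'
= 3.76 / 4.92
= 0.7642

tan delta = 0.7642


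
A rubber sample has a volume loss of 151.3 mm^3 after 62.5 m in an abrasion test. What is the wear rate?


Rate = volume_loss / distance
= 151.3 / 62.5
= 2.421 mm^3/m

2.421 mm^3/m


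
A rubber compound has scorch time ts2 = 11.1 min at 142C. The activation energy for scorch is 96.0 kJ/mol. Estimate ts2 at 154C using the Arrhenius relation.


Convert temperatures: T1 = 142 + 273.15 = 415.15 K, T2 = 154 + 273.15 = 427.15 K
ts2_new = 11.1 * exp(96000 / 8.314 * (1/427.15 - 1/415.15))
1/T2 - 1/T1 = -6.7670e-05
ts2_new = 5.08 min

5.08 min


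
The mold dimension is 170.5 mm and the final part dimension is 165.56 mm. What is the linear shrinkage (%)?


Shrinkage = (mold - part) / mold * 100
= (170.5 - 165.56) / 170.5 * 100
= 4.94 / 170.5 * 100
= 2.9%

2.9%


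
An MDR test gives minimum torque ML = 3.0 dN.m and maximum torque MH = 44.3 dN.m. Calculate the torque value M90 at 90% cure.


M90 = ML + 0.9 * (MH - ML)
M90 = 3.0 + 0.9 * (44.3 - 3.0)
M90 = 3.0 + 0.9 * 41.3
M90 = 40.17 dN.m

40.17 dN.m


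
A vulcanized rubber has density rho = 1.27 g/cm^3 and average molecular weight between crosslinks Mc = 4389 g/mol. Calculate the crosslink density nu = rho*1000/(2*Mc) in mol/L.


nu = rho * 1000 / (2 * Mc)
nu = 1.27 * 1000 / (2 * 4389)
nu = 1270.0 / 8778
nu = 0.1447 mol/L

0.1447 mol/L


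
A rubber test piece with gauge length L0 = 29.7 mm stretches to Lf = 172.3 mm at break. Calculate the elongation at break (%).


Elongation = (Lf - L0) / L0 * 100
= (172.3 - 29.7) / 29.7 * 100
= 142.6 / 29.7 * 100
= 480.1%

480.1%


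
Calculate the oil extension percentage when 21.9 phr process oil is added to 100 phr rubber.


Oil % = oil / (100 + oil) * 100
= 21.9 / (100 + 21.9) * 100
= 21.9 / 121.9 * 100
= 17.97%

17.97%


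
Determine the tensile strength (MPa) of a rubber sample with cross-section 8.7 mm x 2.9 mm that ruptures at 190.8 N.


Area = width * thickness = 8.7 * 2.9 = 25.23 mm^2
TS = force / area = 190.8 / 25.23 = 7.56 MPa

7.56 MPa


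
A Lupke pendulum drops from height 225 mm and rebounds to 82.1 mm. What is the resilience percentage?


Resilience = h_rebound / h_drop * 100
= 82.1 / 225 * 100
= 36.5%

36.5%


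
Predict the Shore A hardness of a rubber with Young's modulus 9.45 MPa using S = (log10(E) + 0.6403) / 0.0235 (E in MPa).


log10(E) = 0.0235*S - 0.6403  =>  S = (log10(E) + 0.6403) / 0.0235
log10(9.45) = 0.975432
S = (0.975432 + 0.6403) / 0.0235 = 1.615732 / 0.0235
S = 68.8

Shore A = 68.8


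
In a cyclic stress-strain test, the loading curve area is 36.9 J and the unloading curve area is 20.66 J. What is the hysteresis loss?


Hysteresis loss = loading - unloading
= 36.9 - 20.66
= 16.24 J

16.24 J


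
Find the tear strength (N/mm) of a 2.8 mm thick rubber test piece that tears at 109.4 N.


Tear strength = force / thickness
= 109.4 / 2.8
= 39.07 N/mm

39.07 N/mm


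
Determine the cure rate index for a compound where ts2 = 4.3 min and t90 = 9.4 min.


CRI = 100 / (t90 - ts2)
= 100 / (9.4 - 4.3)
= 100 / 5.1
= 19.61 min^-1

19.61 min^-1


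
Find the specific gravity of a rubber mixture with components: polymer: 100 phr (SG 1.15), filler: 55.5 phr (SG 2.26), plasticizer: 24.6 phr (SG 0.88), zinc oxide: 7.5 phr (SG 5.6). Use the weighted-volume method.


Sum of weights = 187.6
Volume contributions:
  polymer: 100/1.15 = 86.9565
  filler: 55.5/2.26 = 24.5575
  plasticizer: 24.6/0.88 = 27.9545
  zinc oxide: 7.5/5.6 = 1.3393
Sum of volumes = 140.8079
SG = 187.6 / 140.8079 = 1.332

SG = 1.332


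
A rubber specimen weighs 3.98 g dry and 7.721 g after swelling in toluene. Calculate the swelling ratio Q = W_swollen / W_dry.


Q = W_swollen / W_dry
Q = 7.721 / 3.98
Q = 1.94

Q = 1.94


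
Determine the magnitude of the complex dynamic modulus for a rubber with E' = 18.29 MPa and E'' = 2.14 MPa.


|E*| = sqrt(E'^2 + E''^2)
= sqrt(18.29^2 + 2.14^2)
= sqrt(334.5241 + 4.5796)
= 18.415 MPa

18.415 MPa


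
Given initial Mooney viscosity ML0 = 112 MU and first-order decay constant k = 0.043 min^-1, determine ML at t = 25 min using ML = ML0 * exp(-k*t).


ML = ML0 * exp(-k * t)
ML = 112 * exp(-0.043 * 25)
ML = 112 * 0.3413
ML = 38.23 MU

38.23 MU


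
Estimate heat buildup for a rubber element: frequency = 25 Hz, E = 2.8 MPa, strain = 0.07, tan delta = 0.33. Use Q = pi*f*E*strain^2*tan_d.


Q = pi * f * E * strain^2 * tan_d
= pi * 25 * 2.8 * 0.07^2 * 0.33
= pi * 25 * 2.8 * 0.0049 * 0.33
= 0.3556

Q = 0.3556


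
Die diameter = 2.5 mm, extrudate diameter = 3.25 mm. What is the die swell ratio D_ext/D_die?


Die swell ratio = D_extrudate / D_die
= 3.25 / 2.5
= 1.3

Die swell = 1.3


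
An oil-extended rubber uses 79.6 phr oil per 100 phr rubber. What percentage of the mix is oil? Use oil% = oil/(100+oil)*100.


Oil % = oil / (100 + oil) * 100
= 79.6 / (100 + 79.6) * 100
= 79.6 / 179.6 * 100
= 44.32%

44.32%


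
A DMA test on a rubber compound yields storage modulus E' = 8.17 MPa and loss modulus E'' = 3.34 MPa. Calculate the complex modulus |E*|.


|E*| = sqrt(E'^2 + E''^2)
= sqrt(8.17^2 + 3.34^2)
= sqrt(66.7489 + 11.1556)
= 8.826 MPa

8.826 MPa


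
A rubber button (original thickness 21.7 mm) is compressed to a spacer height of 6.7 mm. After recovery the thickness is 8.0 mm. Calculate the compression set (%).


CS = (t0 - recovered) / (t0 - ts) * 100
= (21.7 - 8.0) / (21.7 - 6.7) * 100
= 13.7 / 15.0 * 100
= 91.3%

91.3%


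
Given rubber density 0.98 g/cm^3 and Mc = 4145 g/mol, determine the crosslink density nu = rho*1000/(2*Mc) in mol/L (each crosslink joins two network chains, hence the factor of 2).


nu = rho * 1000 / (2 * Mc)
nu = 0.98 * 1000 / (2 * 4145)
nu = 980.0 / 8290
nu = 0.1182 mol/L

0.1182 mol/L


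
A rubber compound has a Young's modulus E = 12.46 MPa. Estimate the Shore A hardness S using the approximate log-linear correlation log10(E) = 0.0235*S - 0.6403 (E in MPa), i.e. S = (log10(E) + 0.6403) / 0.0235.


log10(E) = 0.0235*S - 0.6403  =>  S = (log10(E) + 0.6403) / 0.0235
log10(12.46) = 1.095518
S = (1.095518 + 0.6403) / 0.0235 = 1.735818 / 0.0235
S = 73.9

Shore A = 73.9


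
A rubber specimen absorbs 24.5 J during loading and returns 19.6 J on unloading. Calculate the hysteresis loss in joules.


Hysteresis loss = loading - unloading
= 24.5 - 19.6
= 4.9 J

4.9 J


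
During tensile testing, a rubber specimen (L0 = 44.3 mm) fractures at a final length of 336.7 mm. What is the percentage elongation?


Elongation = (Lf - L0) / L0 * 100
= (336.7 - 44.3) / 44.3 * 100
= 292.4 / 44.3 * 100
= 660.0%

660.0%


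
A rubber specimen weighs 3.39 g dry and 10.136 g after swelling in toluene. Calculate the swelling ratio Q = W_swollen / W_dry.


Q = W_swollen / W_dry
Q = 10.136 / 3.39
Q = 2.99

Q = 2.99
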